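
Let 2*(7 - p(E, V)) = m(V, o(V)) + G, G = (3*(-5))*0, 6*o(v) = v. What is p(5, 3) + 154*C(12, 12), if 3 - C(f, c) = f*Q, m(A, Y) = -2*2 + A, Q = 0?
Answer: 939/2 ≈ 469.50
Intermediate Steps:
o(v) = v/6
G = 0 (G = -15*0 = 0)
m(A, Y) = -4 + A
C(f, c) = 3 (C(f, c) = 3 - f*0 = 3 - 1*0 = 3 + 0 = 3)
p(E, V) = 9 - V/2 (p(E, V) = 7 - ((-4 + V) + 0)/2 = 7 - (-4 + V)/2 = 7 + (2 - V/2) = 9 - V/2)
p(5, 3) + 154*C(12, 12) = (9 - 1/2*3) + 154*3 = (9 - 3/2) + 462 = 15/2 + 462 = 939/2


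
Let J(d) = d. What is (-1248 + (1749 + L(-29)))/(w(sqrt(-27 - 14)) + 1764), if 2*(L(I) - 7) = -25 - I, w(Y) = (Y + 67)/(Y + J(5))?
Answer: 9928000/34450499 + 5270*I*sqrt(41)/34450499 ≈ 0.28818 + 0.00097951*I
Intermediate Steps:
w(Y) = (67 + Y)/(5 + Y) (w(Y) = (Y + 67)/(Y + 5) = (67 + Y)/(5 + Y))
L(I) = -11/2 - I/2 (L(I) = 7 + (-25 - I)/2 = 7 + (-25/2 - I/2) = -11/2 - I/2)
(-1248 + (1749 + L(-29)))/(w(sqrt(-27 - 14)) + 1764) = (-1248 + (1749 + (-11/2 - 1/2*(-29))))/((67 + sqrt(-27 - 14))/(5 + sqrt(-27 - 14)) + 1764) = (-1248 + (1749 + (-11/2 + 29/2)))/((67 + sqrt(-41))/(5 + sqrt(-41)) + 1764) = (-1248 + (1749 + 9))/((67 + I*sqrt(41))/(5 + I*sqrt(41)) + 1764) = (-1248 + 1758)/(1764 + (67 + I*sqrt(41))/(5 + I*sqrt(41))) = 510/(1764 + (67 + I*sqrt(41))/(5 + I*sqrt(41)))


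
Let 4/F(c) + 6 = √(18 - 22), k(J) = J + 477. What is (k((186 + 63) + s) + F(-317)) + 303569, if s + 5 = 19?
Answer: 1521542/5 - I/5 ≈ 3.0431e+5 - 0.2*I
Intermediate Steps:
s = 14 (s = -5 + 19 = 14)
k(J) = 477 + J
F(c) = (-6 - 2*I)/10 (F(c) = 4/(-6 + √(18 - 22)) = 4/(-6 + √(-4)) = 4/(-6 + 2*I) = 4*((-6 - 2*I)/40) = (-6 - 2*I)/10)
(k((186 + 63) + s) + F(-317)) + 303569 = ((477 + ((186 + 63) + 14)) + (-⅗ - I/5)) + 303569 = ((477 + (249 + 14)) + (-⅗ - I/5)) + 303569 = ((477 + 263) + (-⅗ - I/5)) + 303569 = (740 + (-⅗ - I/5)) + 303569 = (3697/5 - I/5) + 303569 = 1521542/5 - I/5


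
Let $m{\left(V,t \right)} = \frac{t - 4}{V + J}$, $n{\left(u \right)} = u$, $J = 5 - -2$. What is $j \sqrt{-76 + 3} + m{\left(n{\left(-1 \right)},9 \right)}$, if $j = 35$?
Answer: $\frac{5}{6} + 35 i \sqrt{73} \approx 0.83333 + 299.04 i$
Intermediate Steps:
$J = 7$ ($J = 5 + 2 = 7$)
$m{\left(V,t \right)} = \frac{-4 + t}{7 + V}$ ($m{\left(V,t \right)} = \frac{t - 4}{V + 7} = \frac{-4 + t}{7 + V}$)
$j \sqrt{-76 + 3} + m{\left(n{\left(-1 \right)},9 \right)} = 35 \sqrt{-76 + 3} + \frac{-4 + 9}{7 - 1} = 35 \sqrt{-73} + \frac{1}{6} \cdot 5 = 35 i \sqrt{73} + \frac{1}{6} \cdot 5 = 35 i \sqrt{73} + \frac{5}{6} = \frac{5}{6} + 35 i \sqrt{73}$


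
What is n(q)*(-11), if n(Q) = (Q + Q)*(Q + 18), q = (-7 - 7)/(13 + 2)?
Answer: 78848/225 ≈ 350.44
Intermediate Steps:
q = -14/15 ≈ -0.93333
n(Q) = 2*Q*(18 + Q) (n(Q) = (2*Q)*(18 + Q) = 2*Q*(18 + Q))
n(q)*(-11) = (2*(-14/15)*(18 - 14/15))*(-11) = (2*(-14/15)*(256/15))*(-11) = -7168/225*(-11) = 78848/225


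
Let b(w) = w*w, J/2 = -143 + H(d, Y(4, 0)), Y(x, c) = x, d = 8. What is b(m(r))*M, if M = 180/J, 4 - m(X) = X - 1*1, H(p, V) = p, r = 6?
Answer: -⅔ ≈ -0.66667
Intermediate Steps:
m(X) = 5 - X (m(X) = 4 - (X - 1*1) = 4 - (X - 1) = 4 - (-1 + X) = 4 + (1 - X) = 5 - X)
J = -270 (J = 2*(-143 + 8) = 2*(-135) = -270)
b(w) = w²
M = -⅔ (M = 180/(-270) = 180*(-1/270) = -⅔ ≈ -0.66667)
b(m(r))*M = (5 - 1*6)²*(-⅔) = (5 - 6)²*(-⅔) = (-1)²*(-⅔) = 1*(-⅔) = -⅔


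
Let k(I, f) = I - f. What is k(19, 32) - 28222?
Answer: -28235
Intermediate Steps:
k(19, 32) - 28222 = (19 - 1*32) - 28222 = (19 - 32) - 28222 = -13 - 28222 = -28235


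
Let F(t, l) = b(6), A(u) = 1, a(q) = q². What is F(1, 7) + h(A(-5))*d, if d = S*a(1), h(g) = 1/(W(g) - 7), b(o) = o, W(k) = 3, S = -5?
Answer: 29/4 ≈ 7.2500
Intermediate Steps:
h(g) = -¼ (h(g) = 1/(3 - 7) = 1/(-4) = -¼)
F(t, l) = 6
d = -5 (d = -5*1² = -5*1 = -5)
F(1, 7) + h(A(-5))*d = 6 - ¼*(-5) = 6 + 5/4 = 29/4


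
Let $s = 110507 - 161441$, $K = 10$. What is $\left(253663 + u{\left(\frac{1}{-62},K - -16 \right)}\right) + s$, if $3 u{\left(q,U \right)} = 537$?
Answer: $202908$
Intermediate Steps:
$u{\left(q,U \right)} = 179$ ($u{\left(q,U \right)} = \frac{1}{3} \cdot 537 = 179$)
$s = -50934$ ($s = 110507 - 161441 = -50934$)
$\left(253663 + u{\left(\frac{1}{-62},K - -16 \right)}\right) + s = \left(253663 + 179\right) - 50934 = 253842 - 50934 = 202908$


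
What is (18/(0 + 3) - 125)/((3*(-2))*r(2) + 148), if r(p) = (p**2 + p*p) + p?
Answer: -119/88 ≈ -1.3523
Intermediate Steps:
r(p) = p + 2*p**2 (r(p) = (p**2 + p**2) + p = 2*p**2 + p = p + 2*p**2)
(18/(0 + 3) - 125)/((3*(-2))*r(2) + 148) = (18/(0 + 3) - 125)/((3*(-2))*(2*(1 + 2*2)) + 148) = (18/3 - 125)/(-12*(1 + 4) + 148) = (18*(1/3) - 125)/(-12*5 + 148) = (6 - 125)/(-6*10 + 148) = -119/(-60 + 148) = -119/88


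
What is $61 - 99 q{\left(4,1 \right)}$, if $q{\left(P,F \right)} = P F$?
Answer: $-335$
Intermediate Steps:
$q{\left(P,F \right)} = F P$
$61 - 99 q{\left(4,1 \right)} = 61 - 99 \cdot 1 \cdot 4 = 61 - 396 = -335$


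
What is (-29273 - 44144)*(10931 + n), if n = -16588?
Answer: 415319969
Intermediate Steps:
(-29273 - 44144)*(10931 + n) = (-29273 - 44144)*(10931 - 16588) = -73417*(-5657) = 415319969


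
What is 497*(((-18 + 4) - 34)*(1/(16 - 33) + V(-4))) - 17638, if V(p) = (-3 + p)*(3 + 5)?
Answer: 22434922/17 ≈ 1.3197e+6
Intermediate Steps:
V(p) = -24 + 8*p (V(p) = (-3 + p)*8 = -24 + 8*p)
497*(((-18 + 4) - 34)*(1/(16 - 33) + V(-4))) - 17638 = 497*(((-18 + 4) - 34)*(1/(16 - 33) + (-24 + 8*(-4)))) - 17638 = 497*((-14 - 34)*(1/(-17) + (-24 - 32))) - 17638 = 497*(-48*(-1/17 - 56)) - 17638 = 497*(-48*(-953/17)) - 17638 = 497*(45744/17) - 17638 = 22734768/17 - 17638 = 22434922/17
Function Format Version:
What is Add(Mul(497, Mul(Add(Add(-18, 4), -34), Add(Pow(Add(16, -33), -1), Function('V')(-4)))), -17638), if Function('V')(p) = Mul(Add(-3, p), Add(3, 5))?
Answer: Rational(22434922, 17) ≈ 1.3197e+6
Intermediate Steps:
Function('V')(p) = Add(-24, Mul(8, p)) (Function('V')(p) = Mul(Add(-3, p), 8) = Add(-24, Mul(8, p)))
Add(Mul(497, Mul(Add(Add(-18, 4), -34), Add(Pow(Add(16, -33), -1), Function('V')(-4)))), -17638) = Add(Mul(497, Mul(Add(Add(-18, 4), -34), Add(Pow(Add(16, -33), -1), Add(-24, Mul(8, -4))))), -17638) = Add(Mul(497, Mul(Add(-14, -34), Add(Pow(-17, -1), Add(-24, -32)))), -17638) = Add(Mul(497, Mul(-48, Add(Rational(-1, 17), -56))), -17638) = Add(Mul(497, Mul(-48, Rational(-953, 17))), -17638) = Add(Mul(497, Rational(45744, 17)), -17638) = Add(Rational(22734768, 17), -17638) = Rational(22434922, 17)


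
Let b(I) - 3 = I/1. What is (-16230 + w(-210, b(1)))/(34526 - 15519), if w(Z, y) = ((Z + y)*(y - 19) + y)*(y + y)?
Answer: 8522/19007 ≈ 0.44836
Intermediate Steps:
b(I) = 3 + I (b(I) = 3 + I/1 = 3 + I*1 = 3 + I)
w(Z, y) = 2*y*(y + (-19 + y)*(Z + y)) (w(Z, y) = ((Z + y)*(-19 + y) + y)*(2*y) = ((-19 + y)*(Z + y) + y)*(2*y) = (y + (-19 + y)*(Z + y))*(2*y) = 2*y*(y + (-19 + y)*(Z + y)))
(-16230 + w(-210, b(1)))/(34526 - 15519) = (-16230 + 2*(3 + 1)*((3 + 1)**2 - 19*(-210) - 18*(3 + 1) - 210*(3 + 1)))/(34526 - 15519) = (-16230 + 2*4*(4**2 + 3990 - 18*4 - 210*4))/19007 = (-16230 + 2*4*(16 + 3990 - 72 - 840))*(1/19007) = (-16230 + 2*4*3094)*(1/19007) = (-16230 + 24752)*(1/19007) = 8522*(1/19007) = 8522/19007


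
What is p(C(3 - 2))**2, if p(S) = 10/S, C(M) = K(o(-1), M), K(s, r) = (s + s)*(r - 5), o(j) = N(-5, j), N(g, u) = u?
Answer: 25/16 ≈ 1.5625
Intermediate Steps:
o(j) = j
K(s, r) = 2*s*(-5 + r) (K(s, r) = (2*s)*(-5 + r) = 2*s*(-5 + r))
C(M) = 10 - 2*M (C(M) = 2*(-1)*(-5 + M) = 10 - 2*M)
p(C(3 - 2))**2 = (10/(10 - 2*(3 - 2)))**2 = (10/(10 - 2*1))**2 = (10/(10 - 2))**2 = (10/8)**2 = (10*(1/8))**2 = (5/4)**2 = 25/16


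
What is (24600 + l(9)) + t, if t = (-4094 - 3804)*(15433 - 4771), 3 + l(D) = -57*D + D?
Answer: -84184383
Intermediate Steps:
l(D) = -3 - 56*D (l(D) = -3 + (-57*D + D) = -3 - 56*D)
t = -84208476 (t = -7898*10662 = -84208476)
(24600 + l(9)) + t = (24600 + (-3 - 56*9)) - 84208476 = (24600 + (-3 - 504)) - 84208476 = (24600 - 507) - 84208476 = 24093 - 84208476 = -84184383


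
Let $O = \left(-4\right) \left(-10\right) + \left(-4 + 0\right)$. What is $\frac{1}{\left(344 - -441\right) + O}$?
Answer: $\frac{1}{821} \approx 0.001218$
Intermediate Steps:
$O = 36$ ($O = 40 - 4 = 36$)
$\frac{1}{\left(344 - -441\right) + O} = \frac{1}{\left(344 - -441\right) + 36} = \frac{1}{\left(344 + 441\right) + 36} = \frac{1}{785 + 36} = \frac{1}{821}$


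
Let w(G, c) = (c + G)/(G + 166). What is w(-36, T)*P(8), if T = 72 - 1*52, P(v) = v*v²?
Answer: -4096/65 ≈ -63.015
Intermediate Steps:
P(v) = v³
T = 20 (T = 72 - 52 = 20)
w(G, c) = (G + c)/(166 + G)
w(-36, T)*P(8) = ((-36 + 20)/(166 - 36))*8³ = (-16/130)*512 = ((1/130)*(-16))*512 = -8/65*512 = -4096/65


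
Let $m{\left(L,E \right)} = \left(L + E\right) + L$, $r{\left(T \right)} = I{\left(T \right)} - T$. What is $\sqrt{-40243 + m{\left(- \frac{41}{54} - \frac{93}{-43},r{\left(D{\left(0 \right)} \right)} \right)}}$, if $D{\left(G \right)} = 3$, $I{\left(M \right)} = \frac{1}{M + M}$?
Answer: $\frac{11 i \sqrt{199244886}}{774} \approx 200.61 i$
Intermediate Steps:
$I{\left(M \right)} = \frac{1}{2 M}$
$r{\left(T \right)} = \frac{1}{2 T} - T$
$m{\left(L,E \right)} = E + 2 L$ ($m{\left(L,E \right)} = \left(E + L\right) + L = E + 2 L$)
$\sqrt{-40243 + m{\left(- \frac{41}{54} - \frac{93}{-43},r{\left(D{\left(0 \right)} \right)} \right)}} = \sqrt{-40243 + \left(\left(\frac{1}{2 \cdot 3} - 3\right) + 2 \left(- \frac{41}{54} - \frac{93}{-43}\right)\right)} = \sqrt{-40243 + \left(\left(\frac{1}{2} \cdot \frac{1}{3} - 3\right) + 2 \left(\left(-41\right) \frac{1}{54} - - \frac{93}{43}\right)\right)} = \sqrt{-40243 + \left(\left(\frac{1}{6} - 3\right) + 2 \left(- \frac{41}{54} + \frac{93}{43}\right)\right)} = \sqrt{-40243 + \left(- \frac{17}{6} + 2 \cdot \frac{3259}{2322}\right)} = \sqrt{-40243 + \left(- \frac{17}{6} + \frac{3259}{1161}\right)} = \sqrt{-40243 - \frac{61}{2322}} = \sqrt{- \frac{93444307}{2322}} = \frac{11 i \sqrt{199244886}}{774}$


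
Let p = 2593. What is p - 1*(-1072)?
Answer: 3665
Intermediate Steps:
p - 1*(-1072) = 2593 - 1*(-1072) = 2593 + 1072 = 3665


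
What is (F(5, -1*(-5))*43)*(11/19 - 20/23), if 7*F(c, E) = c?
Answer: -27305/3059 ≈ -8.9261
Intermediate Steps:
F(c, E) = c/7
(F(5, -1*(-5))*43)*(11/19 - 20/23) = (((1/7)*5)*43)*(11/19 - 20/23) = ((5/7)*43)*(11*(1/19) - 20*1/23) = 215*(11/19 - 20/23)/7 = (215/7)*(-127/437) = -27305/3059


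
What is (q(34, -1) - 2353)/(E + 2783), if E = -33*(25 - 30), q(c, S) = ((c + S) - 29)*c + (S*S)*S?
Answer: -1109/1474 ≈ -0.75237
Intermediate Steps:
q(c, S) = S**3 + c*(-29 + S + c) (q(c, S) = ((S + c) - 29)*c + S**2*S = (-29 + S + c)*c + S**3 = c*(-29 + S + c) + S**3 = S**3 + c*(-29 + S + c))
E = 165 (E = -33*(-5) = 165)
(q(34, -1) - 2353)/(E + 2783) = (((-1)**3 + 34**2 - 29*34 - 1*34) - 2353)/(165 + 2783) = ((-1 + 1156 - 986 - 34) - 2353)/2948 = (135 - 2353)*(1/2948) = -2218*1/2948 = -1109/1474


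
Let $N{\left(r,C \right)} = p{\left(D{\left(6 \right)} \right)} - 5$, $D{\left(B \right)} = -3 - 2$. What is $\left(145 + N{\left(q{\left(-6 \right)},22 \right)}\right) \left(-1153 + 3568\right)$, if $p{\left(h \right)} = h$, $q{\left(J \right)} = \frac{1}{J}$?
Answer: $326025$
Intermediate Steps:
$D{\left(B \right)} = -5$
$N{\left(r,C \right)} = -10$ ($N{\left(r,C \right)} = -5 - 5 = -10$)
$\left(145 + N{\left(q{\left(-6 \right)},22 \right)}\right) \left(-1153 + 3568\right) = \left(145 - 10\right) \left(-1153 + 3568\right) = 135 \cdot 2415 = 326025$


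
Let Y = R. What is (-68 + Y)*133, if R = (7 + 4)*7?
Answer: 1197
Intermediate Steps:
R = 77 (R = 11*7 = 77)
Y = 77
(-68 + Y)*133 = (-68 + 77)*133 = 9*133 = 1197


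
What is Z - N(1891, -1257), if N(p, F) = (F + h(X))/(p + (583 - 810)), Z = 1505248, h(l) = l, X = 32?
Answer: 2504733897/1664 ≈ 1.5052e+6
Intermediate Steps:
N(p, F) = (32 + F)/(-227 + p) (N(p, F) = (F + 32)/(p + (583 - 810)) = (32 + F)/(p - 227) = (32 + F)/(-227 + p))
Z - N(1891, -1257) = 1505248 - (32 - 1257)/(-227 + 1891) = 1505248 - (-1225)/1664 = 1505248 - 1*(-1225/1664) = 1505248 + 1225/1664 = 2504733897/1664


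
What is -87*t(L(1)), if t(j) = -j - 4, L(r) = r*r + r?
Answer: 522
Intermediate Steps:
L(r) = r + r**2 (L(r) = r**2 + r = r + r**2)
t(j) = -4 - j
-87*t(L(1)) = -87*(-4 - (1 + 1)) = -87*(-4 - 2) = -87*(-6) = 522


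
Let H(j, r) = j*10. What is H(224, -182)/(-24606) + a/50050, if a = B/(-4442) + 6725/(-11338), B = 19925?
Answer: -4037596304789/44302891560642 ≈ -0.091136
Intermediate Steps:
H(j, r) = 10*j
a = -63945525/12590849 (a = 19925/(-4442) + 6725/(-11338) = 19925*(-1/4442) + 6725*(-1/11338) = -19925/4442 - 6725/11338 = -63945525/12590849 ≈ -5.0787)
H(224, -182)/(-24606) + a/50050 = (10*224)/(-24606) - 63945525/12590849/50050 = 2240*(-1/24606) - 63945525/12590849*1/50050 = -1120/12303 - 365403/3600982814 = -4037596304789/44302891560642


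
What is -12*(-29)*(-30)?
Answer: -10440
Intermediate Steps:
-12*(-29)*(-30) = 348*(-30) = -10440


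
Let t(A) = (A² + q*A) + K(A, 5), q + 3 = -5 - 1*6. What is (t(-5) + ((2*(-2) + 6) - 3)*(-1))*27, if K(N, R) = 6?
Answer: 2754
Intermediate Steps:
q = -14 (q = -3 + (-5 - 1*6) = -3 + (-5 - 6) = -3 - 11 = -14)
t(A) = 6 + A² - 14*A (t(A) = (A² - 14*A) + 6 = 6 + A² - 14*A)
(t(-5) + ((2*(-2) + 6) - 3)*(-1))*27 = ((6 + (-5)² - 14*(-5)) + ((2*(-2) + 6) - 3)*(-1))*27 = ((6 + 25 + 70) + ((-4 + 6) - 3)*(-1))*27 = (101 + (2 - 3)*(-1))*27 = (101 - 1*(-1))*27 = (101 + 1)*27 = 102*27 = 2754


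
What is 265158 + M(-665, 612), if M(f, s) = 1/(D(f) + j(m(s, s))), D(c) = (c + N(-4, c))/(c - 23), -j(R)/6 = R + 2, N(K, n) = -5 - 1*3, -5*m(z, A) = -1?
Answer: 11148034354/42043 ≈ 2.6516e+5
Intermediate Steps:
m(z, A) = 1/5 (m(z, A) = -1/5*(-1) = 1/5)
N(K, n) = -8 (N(K, n) = -5 - 3 = -8)
j(R) = -12 - 6*R (j(R) = -6*(R + 2) = -6*(2 + R) = -12 - 6*R)
D(c) = (-8 + c)/(-23 + c) (D(c) = (c - 8)/(c - 23) = (-8 + c)/(-23 + c))
M(f, s) = 1/(-66/5 + (-8 + f)/(-23 + f)) (M(f, s) = 1/((-8 + f)/(-23 + f) + (-12 - 6*1/5)) = 1/((-8 + f)/(-23 + f) + (-12 - 6/5)) = 1/((-8 + f)/(-23 + f) - 66/5) = 1/(-66/5 + (-8 + f)/(-23 + f)))
265158 + M(-665, 612) = 265158 + 5*(23 - 1*(-665))/(-1478 + 61*(-665)) = 265158 + 5*(23 + 665)/(-1478 - 40565) = 265158 + 5*688/(-42043) = 265158 + 5*(-1/42043)*688 = 265158 - 3440/42043 = 11148034354/42043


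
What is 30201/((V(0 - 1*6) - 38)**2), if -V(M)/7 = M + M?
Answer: 30201/2116 ≈ 14.273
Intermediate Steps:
V(M) = -14*M (V(M) = -7*(M + M) = -14*M)
30201/((V(0 - 1*6) - 38)**2) = 30201/((-14*(0 - 1*6) - 38)**2) = 30201/((-14*(0 - 6) - 38)**2) = 30201/((-14*(-6) - 38)**2) = 30201/((84 - 38)**2) = 30201/(46**2) = 30201/2116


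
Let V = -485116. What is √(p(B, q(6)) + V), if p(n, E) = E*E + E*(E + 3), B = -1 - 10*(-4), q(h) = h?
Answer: I*√485026 ≈ 696.44*I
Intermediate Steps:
B = 39 (B = -1 + 40 = 39)
p(n, E) = E² + E*(3 + E)
√(p(B, q(6)) + V) = √(6*(3 + 2*6) - 485116) = √(6*(3 + 12) - 485116) = √(6*15 - 485116) = √(90 - 485116) = √(-485026) = I*√485026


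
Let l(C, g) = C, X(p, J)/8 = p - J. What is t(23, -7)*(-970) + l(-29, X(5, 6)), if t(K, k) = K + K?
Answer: -44649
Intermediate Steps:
X(p, J) = -8*J + 8*p (X(p, J) = 8*(p - J) = -8*J + 8*p)
t(K, k) = 2*K
t(23, -7)*(-970) + l(-29, X(5, 6)) = (2*23)*(-970) - 29 = 46*(-970) - 29 = -44620 - 29 = -44649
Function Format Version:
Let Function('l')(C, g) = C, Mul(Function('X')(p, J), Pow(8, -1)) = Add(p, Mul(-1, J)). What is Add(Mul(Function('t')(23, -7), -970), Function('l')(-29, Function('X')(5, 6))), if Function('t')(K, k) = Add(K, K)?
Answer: -44649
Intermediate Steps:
Function('X')(p, J) = Add(Mul(-8, J), Mul(8, p)) (Function('X')(p, J) = Mul(8, Add(p, Mul(-1, J))) = Add(Mul(-8, J), Mul(8, p)))
Function('t')(K, k) = Mul(2, K)
Add(Mul(Function('t')(23, -7), -970), Function('l')(-29, Function('X')(5, 6))) = Add(Mul(Mul(2, 23), -970), -29) = Add(Mul(46, -970), -29) = Add(-44620, -29) = -44649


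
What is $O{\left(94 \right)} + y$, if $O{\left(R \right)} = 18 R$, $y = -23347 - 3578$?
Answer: $-25233$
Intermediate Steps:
$y = -26925$
$O{\left(94 \right)} + y = 18 \cdot 94 - 26925 = 1692 - 26925 = -25233$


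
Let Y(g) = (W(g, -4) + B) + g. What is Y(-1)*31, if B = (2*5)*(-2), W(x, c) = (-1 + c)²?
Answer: 124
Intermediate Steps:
B = -20 (B = 10*(-2) = -20)
Y(g) = 5 + g (Y(g) = ((-1 - 4)² - 20) + g = ((-5)² - 20) + g = (25 - 20) + g = 5 + g)
Y(-1)*31 = (5 - 1)*31 = 4*31 = 124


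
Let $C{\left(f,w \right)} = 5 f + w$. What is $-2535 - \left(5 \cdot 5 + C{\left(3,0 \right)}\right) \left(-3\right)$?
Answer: $-2415$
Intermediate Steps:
$C{\left(f,w \right)} = w + 5 f$
$-2535 - \left(5 \cdot 5 + C{\left(3,0 \right)}\right) \left(-3\right) = -2535 - \left(5 \cdot 5 + \left(0 + 5 \cdot 3\right)\right) \left(-3\right) = -2535 - \left(25 + \left(0 + 15\right)\right) \left(-3\right) = -2535 - \left(25 + 15\right) \left(-3\right) = -2535 - 40 \left(-3\right) = -2535 - -120 = -2535 + 120 = -2415$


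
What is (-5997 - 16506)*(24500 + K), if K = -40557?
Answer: 361330671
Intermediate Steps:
(-5997 - 16506)*(24500 + K) = (-5997 - 16506)*(24500 - 40557) = -22503*(-16057) = 361330671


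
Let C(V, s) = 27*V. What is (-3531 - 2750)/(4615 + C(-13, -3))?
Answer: -6281/4264 ≈ -1.4730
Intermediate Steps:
(-3531 - 2750)/(4615 + C(-13, -3)) = (-3531 - 2750)/(4615 + 27*(-13)) = -6281/(4615 - 351) = -6281/4264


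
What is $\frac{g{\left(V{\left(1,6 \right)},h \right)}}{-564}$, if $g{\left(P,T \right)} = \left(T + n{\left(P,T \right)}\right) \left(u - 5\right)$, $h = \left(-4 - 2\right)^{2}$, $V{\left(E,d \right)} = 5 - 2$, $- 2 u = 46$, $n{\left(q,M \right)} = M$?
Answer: $\frac{168}{47} \approx 3.5745$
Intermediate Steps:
$u = -23$ ($u = \left(- \frac{1}{2}\right) 46 = -23$)
$V{\left(E,d \right)} = 3$ ($V{\left(E,d \right)} = 5 - 2 = 3$)
$h = 36$ ($h = \left(-6\right)^{2} = 36$)
$g{\left(P,T \right)} = - 56 T$ ($g{\left(P,T \right)} = \left(T + T\right) \left(-23 - 5\right) = 2 T \left(-28\right) = - 56 T$)
$\frac{g{\left(V{\left(1,6 \right)},h \right)}}{-564} = \frac{\left(-56\right) 36}{-564} = \left(-2016\right) \left(- \frac{1}{564}\right) = \frac{168}{47}$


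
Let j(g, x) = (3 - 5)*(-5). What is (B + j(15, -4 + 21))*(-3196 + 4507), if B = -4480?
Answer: -5860170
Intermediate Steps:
j(g, x) = 10 (j(g, x) = -2*(-5) = 10)
(B + j(15, -4 + 21))*(-3196 + 4507) = (-4480 + 10)*(-3196 + 4507) = -4470*1311 = -5860170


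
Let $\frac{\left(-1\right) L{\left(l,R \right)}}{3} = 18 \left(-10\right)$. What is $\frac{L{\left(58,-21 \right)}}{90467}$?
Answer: $\frac{540}{90467} \approx 0.005969$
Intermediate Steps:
$L{\left(l,R \right)} = 540$ ($L{\left(l,R \right)} = - 3 \cdot 18 \left(-10\right) = \left(-3\right) \left(-180\right) = 540$)
$\frac{L{\left(58,-21 \right)}}{90467} = \frac{540}{90467}$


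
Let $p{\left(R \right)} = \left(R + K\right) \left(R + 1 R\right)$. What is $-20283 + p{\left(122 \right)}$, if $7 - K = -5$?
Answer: $12413$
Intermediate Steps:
$K = 12$ ($K = 7 - -5 = 7 + 5 = 12$)
$p{\left(R \right)} = 2 R \left(12 + R\right)$ ($p{\left(R \right)} = \left(R + 12\right) \left(R + 1 R\right) = \left(12 + R\right) \left(R + R\right) = \left(12 + R\right) 2 R = 2 R \left(12 + R\right)$)
$-20283 + p{\left(122 \right)} = -20283 + 2 \cdot 122 \left(12 + 122\right) = -20283 + 2 \cdot 122 \cdot 134 = -20283 + 32696 = 12413$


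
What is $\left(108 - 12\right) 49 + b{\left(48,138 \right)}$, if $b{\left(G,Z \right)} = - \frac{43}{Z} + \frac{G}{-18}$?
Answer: $\frac{216247}{46} \approx 4701.0$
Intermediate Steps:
$b{\left(G,Z \right)} = - \frac{43}{Z} - \frac{G}{18}$ ($b{\left(G,Z \right)} = - \frac{43}{Z} + G \left(- \frac{1}{18}\right) = - \frac{43}{Z} - \frac{G}{18}$)
$\left(108 - 12\right) 49 + b{\left(48,138 \right)} = \left(108 - 12\right) 49 - \left(\frac{8}{3} + \frac{43}{138}\right) = 96 \cdot 49 - \frac{137}{46} = 4704 - \frac{137}{46} = \frac{216247}{46}$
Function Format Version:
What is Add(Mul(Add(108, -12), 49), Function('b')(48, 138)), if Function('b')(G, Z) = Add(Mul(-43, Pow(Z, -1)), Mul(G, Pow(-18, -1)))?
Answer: Rational(216247, 46) ≈ 4701.0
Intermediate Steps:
Function('b')(G, Z) = Add(Mul(-43, Pow(Z, -1)), Mul(Rational(-1, 18), G)) (Function('b')(G, Z) = Add(Mul(-43, Pow(Z, -1)), Mul(G, Rational(-1, 18))) = Add(Mul(-43, Pow(Z, -1)), Mul(Rational(-1, 18), G)))
Add(Mul(Add(108, -12), 49), Function('b')(48, 138)) = Add(Mul(Add(108, -12), 49), Add(Mul(-43, Pow(138, -1)), Mul(Rational(-1, 18), 48))) = Add(Mul(96, 49), Add(Mul(-43, Rational(1, 138)), Rational(-8, 3))) = Add(4704, Add(Rational(-43, 138), Rational(-8, 3))) = Add(4704, Rational(-137, 46)) = Rational(216247, 46)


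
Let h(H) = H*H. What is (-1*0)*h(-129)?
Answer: 0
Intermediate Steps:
h(H) = H**2
(-1*0)*h(-129) = -1*0*(-129)**2 = 0*16641 = 0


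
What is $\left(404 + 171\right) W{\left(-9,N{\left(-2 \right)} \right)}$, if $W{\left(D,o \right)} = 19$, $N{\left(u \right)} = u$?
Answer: $10925$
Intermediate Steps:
$\left(404 + 171\right) W{\left(-9,N{\left(-2 \right)} \right)} = \left(404 + 171\right) 19 = 575 \cdot 19 = 10925$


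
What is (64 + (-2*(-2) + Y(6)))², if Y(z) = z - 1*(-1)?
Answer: 5625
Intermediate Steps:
Y(z) = 1 + z (Y(z) = z + 1 = 1 + z)
(64 + (-2*(-2) + Y(6)))² = (64 + (-2*(-2) + (1 + 6)))² = (64 + (4 + 7))² = (64 + 11)² = 75² = 5625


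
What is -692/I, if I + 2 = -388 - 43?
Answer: 692/433 ≈ 1.5982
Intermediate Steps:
I = -433 (I = -2 + (-388 - 43) = -2 - 431 = -433)
-692/I = -692/(-433) = -692*(-1/433) = 692/433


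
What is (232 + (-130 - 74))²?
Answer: 784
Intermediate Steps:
(232 + (-130 - 74))² = (232 - 204)² = 28² = 784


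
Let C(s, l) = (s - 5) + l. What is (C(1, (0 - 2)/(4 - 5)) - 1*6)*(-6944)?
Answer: 55552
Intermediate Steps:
C(s, l) = -5 + l + s (C(s, l) = (-5 + s) + l = -5 + l + s)
(C(1, (0 - 2)/(4 - 5)) - 1*6)*(-6944) = ((-5 + (0 - 2)/(4 - 5) + 1) - 1*6)*(-6944) = ((-5 - 2/(-1) + 1) - 6)*(-6944) = ((-5 - 2*(-1) + 1) - 6)*(-6944) = ((-5 + 2 + 1) - 6)*(-6944) = (-2 - 6)*(-6944) = -8*(-6944) = 55552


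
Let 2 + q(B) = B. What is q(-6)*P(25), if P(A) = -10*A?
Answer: 2000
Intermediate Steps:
q(B) = -2 + B
q(-6)*P(25) = (-2 - 6)*(-10*25) = -8*(-250) = 2000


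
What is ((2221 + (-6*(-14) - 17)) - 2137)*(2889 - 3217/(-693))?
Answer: 302799394/693 ≈ 4.3694e+5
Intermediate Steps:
((2221 + (-6*(-14) - 17)) - 2137)*(2889 - 3217/(-693)) = ((2221 + (84 - 17)) - 2137)*(2889 - 3217*(-1/693)) = ((2221 + 67) - 2137)*(2889 + 3217/693) = (2288 - 2137)*(2005294/693) = 151*(2005294/693) = 302799394/693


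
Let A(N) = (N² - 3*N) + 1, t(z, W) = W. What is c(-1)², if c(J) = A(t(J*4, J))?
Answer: 25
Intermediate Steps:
A(N) = 1 + N² - 3*N
c(J) = 1 + J² - 3*J
c(-1)² = (1 + (-1)² - 3*(-1))² = (1 + 1 + 3)² = 5² = 25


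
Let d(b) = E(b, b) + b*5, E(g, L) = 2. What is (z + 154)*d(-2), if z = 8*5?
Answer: -1552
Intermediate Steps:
z = 40
d(b) = 2 + 5*b (d(b) = 2 + b*5 = 2 + 5*b)
(z + 154)*d(-2) = (40 + 154)*(2 + 5*(-2)) = 194*(2 - 10) = 194*(-8) = -1552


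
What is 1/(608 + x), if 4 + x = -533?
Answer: 1/71 ≈ 0.014085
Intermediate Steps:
x = -537 (x = -4 - 533 = -537)
1/(608 + x) = 1/(608 - 537) = 1/71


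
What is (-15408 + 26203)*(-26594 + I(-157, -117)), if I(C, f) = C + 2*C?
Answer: -292166675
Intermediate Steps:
I(C, f) = 3*C
(-15408 + 26203)*(-26594 + I(-157, -117)) = (-15408 + 26203)*(-26594 + 3*(-157)) = 10795*(-26594 - 471) = 10795*(-27065) = -292166675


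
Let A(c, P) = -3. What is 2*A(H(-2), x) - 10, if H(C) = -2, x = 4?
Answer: -16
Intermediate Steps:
2*A(H(-2), x) - 10 = 2*(-3) - 10 = -6 - 10 = -16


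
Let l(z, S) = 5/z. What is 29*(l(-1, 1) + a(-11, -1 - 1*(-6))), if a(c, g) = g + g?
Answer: 145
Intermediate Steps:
a(c, g) = 2*g
29*(l(-1, 1) + a(-11, -1 - 1*(-6))) = 29*(5/(-1) + 2*(-1 - 1*(-6))) = 29*(5*(-1) + 2*(-1 + 6)) = 29*(-5 + 2*5) = 29*(-5 + 10) = 29*5 = 145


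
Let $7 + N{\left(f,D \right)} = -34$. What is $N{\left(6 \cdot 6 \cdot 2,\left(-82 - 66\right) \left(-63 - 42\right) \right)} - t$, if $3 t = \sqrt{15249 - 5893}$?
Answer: $-41 - \frac{2 \sqrt{2339}}{3} \approx -73.242$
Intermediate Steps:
$N{\left(f,D \right)} = -41$ ($N{\left(f,D \right)} = -7 - 34 = -41$)
$t = \frac{2 \sqrt{2339}}{3}$ ($t = \frac{\sqrt{15249 - 5893}}{3} = \frac{\sqrt{9356}}{3} = \frac{2 \sqrt{2339}}{3} \approx 32.242$)
$N{\left(6 \cdot 6 \cdot 2,\left(-82 - 66\right) \left(-63 - 42\right) \right)} - t = -41 - \frac{2 \sqrt{2339}}{3}$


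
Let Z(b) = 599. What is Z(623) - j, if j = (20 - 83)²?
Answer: -3370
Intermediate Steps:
j = 3969 (j = (-63)² = 3969)
Z(623) - j = 599 - 1*3969 = 599 - 3969 = -3370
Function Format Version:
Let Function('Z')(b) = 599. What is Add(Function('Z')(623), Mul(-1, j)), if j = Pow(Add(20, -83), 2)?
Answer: -3370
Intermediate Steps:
j = 3969 (j = Pow(-63, 2) = 3969)
Add(Function('Z')(623), Mul(-1, j)) = Add(599, Mul(-1, 3969)) = Add(599, -3969) = -3370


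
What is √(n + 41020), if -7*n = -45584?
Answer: 2*√11883 ≈ 218.02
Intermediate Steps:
n = 6512 (n = -⅐*(-45584) = 6512)
√(n + 41020) = √(6512 + 41020) = √47532 = 2*√11883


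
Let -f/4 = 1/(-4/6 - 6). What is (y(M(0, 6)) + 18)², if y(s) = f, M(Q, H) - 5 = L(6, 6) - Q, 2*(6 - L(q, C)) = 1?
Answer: 8649/25 ≈ 345.96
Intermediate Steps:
L(q, C) = 11/2 (L(q, C) = 6 - ½*1 = 6 - ½ = 11/2)
M(Q, H) = 21/2 - Q (M(Q, H) = 5 + (11/2 - Q) = 21/2 - Q)
f = ⅗ (f = -4/(-4/6 - 6) = -4/(-4*⅙ - 6) = -4/(-⅔ - 6) = -4/(-20/3) = -4*(-3/20) = ⅗ ≈ 0.60000)
y(s) = ⅗
(y(M(0, 6)) + 18)² = (⅗ + 18)² = (93/5)² = 8649/25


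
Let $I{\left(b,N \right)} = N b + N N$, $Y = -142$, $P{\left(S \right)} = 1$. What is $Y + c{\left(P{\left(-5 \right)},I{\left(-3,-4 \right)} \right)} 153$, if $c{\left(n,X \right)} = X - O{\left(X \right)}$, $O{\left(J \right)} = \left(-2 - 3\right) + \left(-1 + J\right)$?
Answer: $776$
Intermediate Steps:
$O{\left(J \right)} = -6 + J$ ($O{\left(J \right)} = -5 + \left(-1 + J\right) = -6 + J$)
$I{\left(b,N \right)} = N^{2} + N b$ ($I{\left(b,N \right)} = N b + N^{2} = N^{2} + N b$)
$c{\left(n,X \right)} = 6$ ($c{\left(n,X \right)} = X - \left(-6 + X\right) = 6$)
$Y + c{\left(P{\left(-5 \right)},I{\left(-3,-4 \right)} \right)} 153 = -142 + 6 \cdot 153 = -142 + 918 = 776$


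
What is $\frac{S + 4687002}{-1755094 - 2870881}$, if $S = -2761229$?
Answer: $- \frac{1925773}{4625975} \approx -0.4163$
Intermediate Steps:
$\frac{S + 4687002}{-1755094 - 2870881} = \frac{-2761229 + 4687002}{-1755094 - 2870881} = \frac{1925773}{-4625975} = 1925773 \left(- \frac{1}{4625975}\right) = - \frac{1925773}{4625975}$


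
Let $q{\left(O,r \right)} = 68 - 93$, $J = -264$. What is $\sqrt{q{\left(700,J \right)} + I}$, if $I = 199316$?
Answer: $\sqrt{199291} \approx 446.42$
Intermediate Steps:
$q{\left(O,r \right)} = -25$ ($q{\left(O,r \right)} = 68 - 93 = -25$)
$\sqrt{q{\left(700,J \right)} + I} = \sqrt{-25 + 199316} = \sqrt{199291}$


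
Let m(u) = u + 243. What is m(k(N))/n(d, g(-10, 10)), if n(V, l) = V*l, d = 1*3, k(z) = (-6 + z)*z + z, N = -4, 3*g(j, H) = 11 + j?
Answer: 279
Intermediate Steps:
g(j, H) = 11/3 + j/3 (g(j, H) = (11 + j)/3 = 11/3 + j/3)
k(z) = z + z*(-6 + z) (k(z) = z*(-6 + z) + z = z + z*(-6 + z))
m(u) = 243 + u
d = 3
m(k(N))/n(d, g(-10, 10)) = (243 - 4*(-5 - 4))/((3*(11/3 + (⅓)*(-10)))) = (243 - 4*(-9))/((3*(11/3 - 10/3))) = (243 + 36)/((3*(⅓))) = 279/1 = 279*1 = 279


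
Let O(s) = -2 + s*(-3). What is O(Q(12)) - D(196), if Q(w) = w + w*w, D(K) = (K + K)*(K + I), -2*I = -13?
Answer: -79850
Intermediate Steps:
I = 13/2 (I = -1/2*(-13) = 13/2 ≈ 6.5000)
D(K) = 2*K*(13/2 + K) (D(K) = (K + K)*(K + 13/2) = (2*K)*(13/2 + K) = 2*K*(13/2 + K))
Q(w) = w + w**2
O(s) = -2 - 3*s
O(Q(12)) - D(196) = (-2 - 36*(1 + 12)) - 196*(13 + 2*196) = (-2 - 36*13) - 196*(13 + 392) = (-2 - 3*156) - 196*405 = (-2 - 468) - 1*79380 = -470 - 79380 = -79850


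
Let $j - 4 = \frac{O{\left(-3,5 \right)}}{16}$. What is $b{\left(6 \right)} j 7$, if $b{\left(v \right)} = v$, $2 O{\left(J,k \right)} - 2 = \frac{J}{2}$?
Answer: $\frac{5397}{32} \approx 168.66$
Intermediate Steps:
$O{\left(J,k \right)} = 1 + \frac{J}{4}$ ($O{\left(J,k \right)} = 1 + \frac{J \frac{1}{2}}{2} = 1 + \frac{\frac{1}{2} J}{2} = 1 + \frac{J}{4}$)
$j = \frac{257}{64}$ ($j = 4 + \frac{1 + \frac{1}{4} \left(-3\right)}{16} = 4 + \left(1 - \frac{3}{4}\right) \frac{1}{16} = 4 + \frac{1}{4} \cdot \frac{1}{16} = 4 + \frac{1}{64} = \frac{257}{64} \approx 4.0156$)
$b{\left(6 \right)} j 7 = 6 \cdot \frac{257}{64} \cdot 7 = \frac{771}{32} \cdot 7 = \frac{5397}{32}$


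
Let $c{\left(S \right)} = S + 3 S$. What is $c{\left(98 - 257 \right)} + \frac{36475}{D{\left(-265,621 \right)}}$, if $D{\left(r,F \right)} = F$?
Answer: $- \frac{358481}{621} \approx -577.26$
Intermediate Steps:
$c{\left(S \right)} = 4 S$
$c{\left(98 - 257 \right)} + \frac{36475}{D{\left(-265,621 \right)}} = 4 \left(98 - 257\right) + \frac{36475}{621} = 4 \left(98 - 257\right) + 36475 \cdot \frac{1}{621} = 4 \left(-159\right) + \frac{36475}{621} = -636 + \frac{36475}{621} = - \frac{358481}{621}$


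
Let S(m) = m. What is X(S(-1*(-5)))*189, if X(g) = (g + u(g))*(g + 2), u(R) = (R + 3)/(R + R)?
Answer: 38367/5 ≈ 7673.4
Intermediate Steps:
u(R) = (3 + R)/(2*R) (u(R) = (3 + R)/((2*R)) = (3 + R)*(1/(2*R)) = (3 + R)/(2*R))
X(g) = (2 + g)*(g + (3 + g)/(2*g)) (X(g) = (g + (3 + g)/(2*g))*(g + 2) = (g + (3 + g)/(2*g))*(2 + g) = (2 + g)*(g + (3 + g)/(2*g)))
X(S(-1*(-5)))*189 = (5/2 + (-1*(-5))² + 3/((-1*(-5))) + 5*(-1*(-5))/2)*189 = (5/2 + 5² + 3/5 + (5/2)*5)*189 = (5/2 + 25 + 3*(⅕) + 25/2)*189 = (5/2 + 25 + ⅗ + 25/2)*189 = (203/5)*189 = 38367/5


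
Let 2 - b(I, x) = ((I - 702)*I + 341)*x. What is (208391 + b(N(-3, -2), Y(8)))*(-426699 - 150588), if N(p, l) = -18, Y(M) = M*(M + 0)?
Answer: 371121070977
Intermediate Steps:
Y(M) = M² (Y(M) = M*M = M²)
b(I, x) = 2 - x*(341 + I*(-702 + I)) (b(I, x) = 2 - ((I - 702)*I + 341)*x = 2 - ((-702 + I)*I + 341)*x = 2 - (I*(-702 + I) + 341)*x = 2 - (341 + I*(-702 + I))*x = 2 - x*(341 + I*(-702 + I)))
(208391 + b(N(-3, -2), Y(8)))*(-426699 - 150588) = (208391 + (2 - 341*8² - 1*8²*(-18)² + 702*(-18)*8²))*(-426699 - 150588) = (208391 + (2 - 341*64 - 1*64*324 + 702*(-18)*64))*(-577287) = (208391 + (2 - 21824 - 20736 - 808704))*(-577287) = (208391 - 851262)*(-577287) = -642871*(-577287) = 371121070977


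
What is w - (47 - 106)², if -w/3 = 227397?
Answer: -685672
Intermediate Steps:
w = -682191 (w = -3*227397 = -682191)
w - (47 - 106)² = -682191 - (47 - 106)² = -682191 - 1*(-59)² = -682191 - 1*3481 = -682191 - 3481 = -685672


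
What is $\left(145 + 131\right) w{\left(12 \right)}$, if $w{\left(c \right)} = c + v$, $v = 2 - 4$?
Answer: $2760$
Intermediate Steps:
$v = -2$
$w{\left(c \right)} = -2 + c$ ($w{\left(c \right)} = c - 2 = -2 + c$)
$\left(145 + 131\right) w{\left(12 \right)} = \left(145 + 131\right) \left(-2 + 12\right) = 276 \cdot 10 = 2760$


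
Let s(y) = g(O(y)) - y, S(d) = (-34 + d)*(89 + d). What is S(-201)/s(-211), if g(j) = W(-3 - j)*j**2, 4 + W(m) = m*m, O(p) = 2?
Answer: 5264/59 ≈ 89.220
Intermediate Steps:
W(m) = -4 + m**2 (W(m) = -4 + m*m = -4 + m**2)
g(j) = j**2*(-4 + (-3 - j)**2) (g(j) = (-4 + (-3 - j)**2)*j**2 = j**2*(-4 + (-3 - j)**2))
s(y) = 84 - y (s(y) = 2**2*(-4 + (3 + 2)**2) - y = 4*(-4 + 5**2) - y = 4*(-4 + 25) - y = 4*21 - y = 84 - y)
S(-201)/s(-211) = (-3026 + (-201)**2 + 55*(-201))/(84 - 1*(-211)) = (-3026 + 40401 - 11055)/(84 + 211) = 26320/295 = 26320*(1/295) = 5264/59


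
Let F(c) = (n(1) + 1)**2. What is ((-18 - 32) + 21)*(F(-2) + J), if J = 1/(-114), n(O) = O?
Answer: -13195/114 ≈ -115.75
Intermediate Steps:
J = -1/114 ≈ -0.0087719
F(c) = 4 (F(c) = (1 + 1)**2 = 2**2 = 4)
((-18 - 32) + 21)*(F(-2) + J) = ((-18 - 32) + 21)*(4 - 1/114) = (-50 + 21)*(455/114) = -29*455/114 = -13195/114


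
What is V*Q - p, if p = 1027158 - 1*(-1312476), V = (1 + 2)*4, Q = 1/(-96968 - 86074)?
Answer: -71375214440/30507 ≈ -2.3396e+6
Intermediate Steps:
Q = -1/183042 (Q = 1/(-183042) = -1/183042 ≈ -5.4632e-6)
V = 12 (V = 3*4 = 12)
p = 2339634 (p = 1027158 + 1312476 = 2339634)
V*Q - p = 12*(-1/183042) - 1*2339634 = -2/30507 - 2339634 = -71375214440/30507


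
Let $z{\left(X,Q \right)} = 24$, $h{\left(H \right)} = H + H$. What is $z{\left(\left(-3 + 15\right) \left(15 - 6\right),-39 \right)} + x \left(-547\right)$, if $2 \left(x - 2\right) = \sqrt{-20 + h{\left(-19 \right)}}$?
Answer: $-1070 - \frac{547 i \sqrt{58}}{2} \approx -1070.0 - 2082.9 i$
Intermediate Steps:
$h{\left(H \right)} = 2 H$
$x = 2 + \frac{i \sqrt{58}}{2}$ ($x = 2 + \frac{\sqrt{-20 + 2 \left(-19\right)}}{2} = 2 + \frac{\sqrt{-20 - 38}}{2} = 2 + \frac{\sqrt{-58}}{2} = 2 + \frac{i \sqrt{58}}{2} \approx 2.0 + 3.8079 i$)
$z{\left(\left(-3 + 15\right) \left(15 - 6\right),-39 \right)} + x \left(-547\right) = 24 + \left(2 + \frac{i \sqrt{58}}{2}\right) \left(-547\right) = 24 - \left(1094 + \frac{547 i \sqrt{58}}{2}\right) = -1070 - \frac{547 i \sqrt{58}}{2}$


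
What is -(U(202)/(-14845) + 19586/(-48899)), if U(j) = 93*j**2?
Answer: 185851310198/725905655 ≈ 256.03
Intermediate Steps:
-(U(202)/(-14845) + 19586/(-48899)) = -((93*202**2)/(-14845) + 19586/(-48899)) = -((93*40804)*(-1/14845) + 19586*(-1/48899)) = -(3794772*(-1/14845) - 19586/48899) = -(-3794772/14845 - 19586/48899) = -1*(-185851310198/725905655) = 185851310198/725905655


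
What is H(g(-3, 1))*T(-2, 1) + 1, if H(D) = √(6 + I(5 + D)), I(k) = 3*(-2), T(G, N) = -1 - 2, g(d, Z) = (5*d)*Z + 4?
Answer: 1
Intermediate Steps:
g(d, Z) = 4 + 5*Z*d (g(d, Z) = 5*Z*d + 4 = 4 + 5*Z*d)
T(G, N) = -3
I(k) = -6
H(D) = 0 (H(D) = √(6 - 6) = √0 = 0)
H(g(-3, 1))*T(-2, 1) + 1 = 0*(-3) + 1 = 0 + 1 = 1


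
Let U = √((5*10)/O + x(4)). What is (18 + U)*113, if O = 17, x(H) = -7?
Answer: 2034 + 113*I*√1173/17 ≈ 2034.0 + 227.66*I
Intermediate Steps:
U = I*√1173/17 (U = √((5*10)/17 - 7) = √(50*(1/17) - 7) = √(50/17 - 7) = √(-69/17) = I*√1173/17 ≈ 2.0147*I)
(18 + U)*113 = (18 + I*√1173/17)*113 = 2034 + 113*I*√1173/17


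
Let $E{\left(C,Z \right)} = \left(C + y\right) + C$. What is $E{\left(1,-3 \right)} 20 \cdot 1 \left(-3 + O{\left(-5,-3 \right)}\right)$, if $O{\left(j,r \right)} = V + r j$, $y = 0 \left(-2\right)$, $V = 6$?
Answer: $720$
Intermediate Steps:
$y = 0$
$O{\left(j,r \right)} = 6 + j r$ ($O{\left(j,r \right)} = 6 + r j = 6 + j r$)
$E{\left(C,Z \right)} = 2 C$ ($E{\left(C,Z \right)} = \left(C + 0\right) + C = C + C = 2 C$)
$E{\left(1,-3 \right)} 20 \cdot 1 \left(-3 + O{\left(-5,-3 \right)}\right) = 2 \cdot 1 \cdot 20 \cdot 1 \left(-3 + \left(6 - -15\right)\right) = 2 \cdot 20 \cdot 1 \left(-3 + \left(6 + 15\right)\right) = 40 \cdot 1 \left(-3 + 21\right) = 40 \cdot 1 \cdot 18 = 40 \cdot 18 = 720$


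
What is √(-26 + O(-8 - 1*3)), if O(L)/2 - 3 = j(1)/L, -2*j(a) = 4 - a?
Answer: I*√2387/11 ≈ 4.4415*I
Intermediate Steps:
j(a) = -2 + a/2 (j(a) = -(4 - a)/2 = -2 + a/2)
O(L) = 6 - 3/L (O(L) = 6 + 2*((-2 + (½)*1)/L) = 6 + 2*((-2 + ½)/L) = 6 + 2*(-3/(2*L)) = 6 - 3/L)
√(-26 + O(-8 - 1*3)) = √(-26 + (6 - 3/(-8 - 1*3))) = √(-26 + (6 - 3/(-8 - 3))) = √(-26 + (6 - 3/(-11))) = √(-26 + (6 - 3*(-1/11))) = √(-26 + (6 + 3/11)) = √(-26 + 69/11) = √(-217/11) = I*√2387/11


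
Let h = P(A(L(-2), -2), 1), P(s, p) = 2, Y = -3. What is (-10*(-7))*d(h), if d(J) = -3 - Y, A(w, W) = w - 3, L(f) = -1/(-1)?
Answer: 0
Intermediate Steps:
L(f) = 1 (L(f) = -1*(-1) = 1)
A(w, W) = -3 + w
h = 2
d(J) = 0 (d(J) = -3 - 1*(-3) = -3 + 3 = 0)
(-10*(-7))*d(h) = -10*(-7)*0 = 70*0 = 0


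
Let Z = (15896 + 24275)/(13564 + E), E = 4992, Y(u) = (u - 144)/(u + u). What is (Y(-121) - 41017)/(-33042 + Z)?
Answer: 92092027022/74183548901 ≈ 1.2414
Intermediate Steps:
Y(u) = (-144 + u)/(2*u) (Y(u) = (-144 + u)/((2*u)) = (-144 + u)*(1/(2*u)) = (-144 + u)/(2*u))
Z = 40171/18556 (Z = (15896 + 24275)/(13564 + 4992) = 40171/18556 ≈ 2.1649)
(Y(-121) - 41017)/(-33042 + Z) = ((½)*(-144 - 121)/(-121) - 41017)/(-33042 + 40171/18556) = ((½)*(-1/121)*(-265) - 41017)/(-613087181/18556) = (265/242 - 41017)*(-18556/613087181) = -9925849/242*(-18556/613087181) = 92092027022/74183548901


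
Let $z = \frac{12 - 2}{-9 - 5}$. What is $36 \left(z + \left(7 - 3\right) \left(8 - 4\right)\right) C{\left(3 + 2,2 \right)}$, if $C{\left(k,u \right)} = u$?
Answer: $\frac{7704}{7} \approx 1100.6$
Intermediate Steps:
$z = - \frac{5}{7}$ ($z = \frac{10}{-14} = 10 \left(- \frac{1}{14}\right) = - \frac{5}{7} \approx -0.71429$)
$36 \left(z + \left(7 - 3\right) \left(8 - 4\right)\right) C{\left(3 + 2,2 \right)} = 36 \left(- \frac{5}{7} + \left(7 - 3\right) \left(8 - 4\right)\right) 2 = 36 \left(- \frac{5}{7} + 4 \cdot 4\right) 2 = 36 \left(- \frac{5}{7} + 16\right) 2 = 36 \cdot \frac{107}{7} \cdot 2 = \frac{3852}{7} \cdot 2 = \frac{7704}{7}$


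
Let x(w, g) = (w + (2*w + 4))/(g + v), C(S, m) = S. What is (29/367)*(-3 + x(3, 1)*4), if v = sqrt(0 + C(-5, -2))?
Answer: 493/1101 - 754*I*sqrt(5)/1101 ≈ 0.44777 - 1.5313*I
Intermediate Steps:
v = I*sqrt(5) (v = sqrt(0 - 5) = sqrt(-5) = I*sqrt(5) ≈ 2.2361*I)
x(w, g) = (4 + 3*w)/(g + I*sqrt(5)) (x(w, g) = (w + (2*w + 4))/(g + I*sqrt(5)) = (w + (4 + 2*w))/(g + I*sqrt(5)) = (4 + 3*w)/(g + I*sqrt(5)))
(29/367)*(-3 + x(3, 1)*4) = (29/367)*(-3 + ((4 + 3*3)/(1 + I*sqrt(5)))*4) = (29*(1/367))*(-3 + ((4 + 9)/(1 + I*sqrt(5)))*4) = 29*(-3 + (13/(1 + I*sqrt(5)))*4)/367 = 29*(-3 + 52/(1 + I*sqrt(5)))/367 = -87/367 + 1508/(367*(1 + I*sqrt(5)))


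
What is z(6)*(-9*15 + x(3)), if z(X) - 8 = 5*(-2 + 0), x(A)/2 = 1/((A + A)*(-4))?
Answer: 1621/6 ≈ 270.17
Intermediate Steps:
x(A) = -1/(4*A) (x(A) = 2*(1/((A + A)*(-4))) = 2*(-¼/(2*A)) = 2*((1/(2*A))*(-¼)) = 2*(-1/(8*A)) = -1/(4*A))
z(X) = -2 (z(X) = 8 + 5*(-2 + 0) = 8 + 5*(-2) = 8 - 10 = -2)
z(6)*(-9*15 + x(3)) = -2*(-9*15 - ¼/3) = -2*(-135 - ¼*⅓) = -2*(-135 - 1/12) = -2*(-1621/12) = 1621/6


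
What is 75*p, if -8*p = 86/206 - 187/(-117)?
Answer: -151825/8034 ≈ -18.898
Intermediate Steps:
p = -6073/24102 (p = -(86/206 - 187/(-117))/8 = -(86*(1/206) - 187*(-1/117))/8 = -(43/103 + 187/117)/8 = -⅛*24292/12051 = -6073/24102 ≈ -0.25197)
75*p = 75*(-6073/24102) = -151825/8034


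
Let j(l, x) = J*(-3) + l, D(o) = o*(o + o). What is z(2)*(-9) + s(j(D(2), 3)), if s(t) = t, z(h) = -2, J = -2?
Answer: 32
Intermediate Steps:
D(o) = 2*o**2 (D(o) = o*(2*o) = 2*o**2)
j(l, x) = 6 + l (j(l, x) = -2*(-3) + l = 6 + l)
z(2)*(-9) + s(j(D(2), 3)) = -2*(-9) + (6 + 2*2**2) = 18 + (6 + 2*4) = 18 + (6 + 8) = 18 + 14 = 32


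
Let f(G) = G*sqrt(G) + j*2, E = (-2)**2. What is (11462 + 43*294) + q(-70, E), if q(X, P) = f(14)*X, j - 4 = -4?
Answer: 24104 - 980*sqrt(14) ≈ 20437.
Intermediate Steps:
j = 0 (j = 4 - 4 = 0)
E = 4
f(G) = G**(3/2) (f(G) = G*sqrt(G) + 0*2 = G**(3/2) + 0 = G**(3/2))
q(X, P) = 14*X*sqrt(14) (q(X, P) = 14**(3/2)*X = (14*sqrt(14))*X = 14*X*sqrt(14))
(11462 + 43*294) + q(-70, E) = (11462 + 43*294) + 14*(-70)*sqrt(14) = (11462 + 12642) - 980*sqrt(14) = 24104 - 980*sqrt(14)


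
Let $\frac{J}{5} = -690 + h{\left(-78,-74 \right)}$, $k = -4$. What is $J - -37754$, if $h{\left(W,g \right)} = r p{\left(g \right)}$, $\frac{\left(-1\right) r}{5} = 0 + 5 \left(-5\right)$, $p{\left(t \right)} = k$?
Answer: $31804$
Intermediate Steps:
$p{\left(t \right)} = -4$
$r = 125$ ($r = - 5 \left(0 + 5 \left(-5\right)\right) = - 5 \left(0 - 25\right) = \left(-5\right) \left(-25\right) = 125$)
$h{\left(W,g \right)} = -500$ ($h{\left(W,g \right)} = 125 \left(-4\right) = -500$)
$J = -5950$ ($J = 5 \left(-690 - 500\right) = 5 \left(-1190\right) = -5950$)
$J - -37754 = -5950 - -37754 = -5950 + 37754 = 31804$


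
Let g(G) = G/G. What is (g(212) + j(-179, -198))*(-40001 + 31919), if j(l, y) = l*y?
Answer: -286450326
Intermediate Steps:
g(G) = 1
(g(212) + j(-179, -198))*(-40001 + 31919) = (1 - 179*(-198))*(-40001 + 31919) = (1 + 35442)*(-8082) = 35443*(-8082) = -286450326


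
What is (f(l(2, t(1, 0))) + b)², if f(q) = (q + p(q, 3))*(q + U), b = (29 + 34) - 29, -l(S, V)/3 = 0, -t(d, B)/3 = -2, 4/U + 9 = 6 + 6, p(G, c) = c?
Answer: 1444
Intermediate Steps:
U = 4/3 (U = 4/(-9 + (6 + 6)) = 4/(-9 + 12) = 4/3 ≈ 1.3333)
t(d, B) = 6 (t(d, B) = -3*(-2) = 6)
l(S, V) = 0 (l(S, V) = -3*0 = 0)
b = 34 (b = 63 - 29 = 34)
f(q) = (3 + q)*(4/3 + q) (f(q) = (q + 3)*(q + 4/3) = (3 + q)*(4/3 + q))
(f(l(2, t(1, 0))) + b)² = ((4 + 0² + (13/3)*0) + 34)² = ((4 + 0 + 0) + 34)² = (4 + 34)² = 38² = 1444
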